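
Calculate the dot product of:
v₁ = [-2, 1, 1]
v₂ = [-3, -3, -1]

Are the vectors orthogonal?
2, No

The dot product is the sum of products of corresponding components.
v₁·v₂ = (-2)*(-3) + (1)*(-3) + (1)*(-1) = 6 - 3 - 1 = 2.
Two vectors are orthogonal iff their dot product is 0; here the dot product is 2, so the vectors are not orthogonal.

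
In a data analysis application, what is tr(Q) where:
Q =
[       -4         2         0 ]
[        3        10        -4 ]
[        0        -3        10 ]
tr(Q) = -4 + 10 + 10 = 16

The trace of a square matrix is the sum of its diagonal entries.
Diagonal entries of Q: Q[0][0] = -4, Q[1][1] = 10, Q[2][2] = 10.
tr(Q) = -4 + 10 + 10 = 16.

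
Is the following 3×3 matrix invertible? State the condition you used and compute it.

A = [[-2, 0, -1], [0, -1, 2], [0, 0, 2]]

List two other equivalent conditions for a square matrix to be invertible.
Yes, invertible; det(A) = 4 ≠ 0. Equivalent conditions: rank(A) = 3; Ax = 0 has only the trivial solution; 0 is not an eigenvalue; the columns of A are linearly independent.

To check invertibility, compute det(A).
The given matrix is triangular, so det(A) equals the product of its diagonal entries = 4 ≠ 0.
Since det(A) ≠ 0, A is invertible.
Equivalent conditions for a square matrix A to be invertible:
- rank(A) = 3 (full rank).
- The homogeneous system Ax = 0 has only the trivial solution x = 0.
- 0 is not an eigenvalue of A.
- The columns (equivalently rows) of A are linearly independent.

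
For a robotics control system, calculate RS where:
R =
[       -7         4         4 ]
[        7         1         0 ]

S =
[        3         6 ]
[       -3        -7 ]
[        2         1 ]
RS =
[      -25       -66 ]
[       18        35 ]

Matrix multiplication: (RS)[i][j] = sum over k of R[i][k] * S[k][j].
  (RS)[0][0] = (-7)*(3) + (4)*(-3) + (4)*(2) = -25
  (RS)[0][1] = (-7)*(6) + (4)*(-7) + (4)*(1) = -66
  (RS)[1][0] = (7)*(3) + (1)*(-3) + (0)*(2) = 18
  (RS)[1][1] = (7)*(6) + (1)*(-7) + (0)*(1) = 35
RS =
[      -25       -66 ]
[       18        35 ]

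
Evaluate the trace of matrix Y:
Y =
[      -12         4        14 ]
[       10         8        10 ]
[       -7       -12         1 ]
tr(Y) = -12 + 8 + 1 = -3

The trace of a square matrix is the sum of its diagonal entries.
Diagonal entries of Y: Y[0][0] = -12, Y[1][1] = 8, Y[2][2] = 1.
tr(Y) = -12 + 8 + 1 = -3.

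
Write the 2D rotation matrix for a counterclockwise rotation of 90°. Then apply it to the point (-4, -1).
R = [[0, -1], [1, 0]]; R·(-4, -1) = (1, -4)

Rotation matrix formula: R(θ) = [[cos θ, -sin θ], [sin θ, cos θ]]
For θ = 90°:
cos(90°) = 0
sin(90°) = 1
R = [[0, -1], [1, 0]]
Apply to (-4, -1): [0·-4 + (-1)·-1, 1·-4 + 0·-1] = (1, -4)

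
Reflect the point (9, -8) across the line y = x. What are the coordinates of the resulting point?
(-8, 9)

Reflection across line y = x: (9, -8) → (-8, 9)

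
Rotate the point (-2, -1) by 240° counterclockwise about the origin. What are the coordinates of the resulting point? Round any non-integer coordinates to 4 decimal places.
(0.1340, 2.2321)

Rotation matrix R(θ) = [[cos θ, -sin θ], [sin θ, cos θ]]; for θ = 240°:
R = [[-1/2, √3/2], [-√3/2, -1/2]]
Result: R × [-2, -1]ᵀ = [-1/2·-2 + (√3/2)·-1, -√3/2·-2 + (-1/2)·-1]ᵀ = (0.1340, 2.2321)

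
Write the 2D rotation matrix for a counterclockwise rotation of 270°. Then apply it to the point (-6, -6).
R = [[0, 1], [-1, 0]]; R·(-6, -6) = (-6, 6)

Rotation matrix formula: R(θ) = [[cos θ, -sin θ], [sin θ, cos θ]]
For θ = 270°:
cos(270°) = 0
sin(270°) = -1
R = [[0, 1], [-1, 0]]
Apply to (-6, -6): [0·-6 + (1)·-6, -1·-6 + 0·-6] = (-6, 6)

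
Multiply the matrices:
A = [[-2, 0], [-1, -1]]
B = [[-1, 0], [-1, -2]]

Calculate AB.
[[2, 0], [2, 2]]

Each entry (i,j) of AB = sum over k of A[i][k]*B[k][j].
(AB)[0][0] = (-2)*(-1) + (0)*(-1) = 2
(AB)[0][1] = (-2)*(0) + (0)*(-2) = 0
(AB)[1][0] = (-1)*(-1) + (-1)*(-1) = 2
(AB)[1][1] = (-1)*(0) + (-1)*(-2) = 2
AB = [[2, 0], [2, 2]]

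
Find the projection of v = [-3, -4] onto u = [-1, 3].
[9/10, -27/10]

The projection of v onto u is proj_u(v) = ((v·u) / (u·u)) · u.
v·u = (-3)*(-1) + (-4)*(3) = -9.
u·u = (-1)*(-1) + (3)*(3) = 10.
coefficient = -9 / 10 = -9/10.
proj_u(v) = -9/10 · [-1, 3] = [9/10, -27/10].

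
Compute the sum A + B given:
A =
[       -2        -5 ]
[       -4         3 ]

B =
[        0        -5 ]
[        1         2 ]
A + B =
[       -2       -10 ]
[       -3         5 ]

Matrix addition is elementwise: (A+B)[i][j] = A[i][j] + B[i][j].
  (A+B)[0][0] = (-2) + (0) = -2
  (A+B)[0][1] = (-5) + (-5) = -10
  (A+B)[1][0] = (-4) + (1) = -3
  (A+B)[1][1] = (3) + (2) = 5
A + B =
[       -2       -10 ]
[       -3         5 ]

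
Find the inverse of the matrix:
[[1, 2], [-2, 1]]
[[1/5, -2/5], [2/5, 1/5]]

For [[a,b],[c,d]], inverse = (1/det)·[[d,-b],[-c,a]]
det = 1·1 - 2·-2 = 5
Inverse = (1/5)·[[1, -2], [2, 1]]
        = [[1/5, -2/5], [2/5, 1/5]]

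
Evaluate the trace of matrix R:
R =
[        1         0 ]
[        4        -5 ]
tr(R) = 1 - 5 = -4

The trace of a square matrix is the sum of its diagonal entries.
Diagonal entries of R: R[0][0] = 1, R[1][1] = -5.
tr(R) = 1 - 5 = -4.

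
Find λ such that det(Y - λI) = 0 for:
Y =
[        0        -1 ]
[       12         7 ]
λ = 3, 4

Solve det(Y - λI) = 0. For a 2×2 matrix the characteristic equation is λ² - (trace)λ + det = 0.
trace(Y) = a + d = 0 + 7 = 7.
det(Y) = a*d - b*c = (0)*(7) - (-1)*(12) = 0 + 12 = 12.
Characteristic equation: λ² - (7)λ + (12) = 0.
Discriminant = (7)² - 4*(12) = 49 - 48 = 1.
λ = (7 ± √1) / 2 = (7 ± 1) / 2 = 3, 4.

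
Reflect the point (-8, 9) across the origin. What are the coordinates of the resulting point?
(8, -9)

Reflection across origin: (-8, 9) → (8, -9)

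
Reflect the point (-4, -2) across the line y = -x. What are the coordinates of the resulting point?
(2, 4)

Reflection across line y = -x: (-4, -2) → (2, 4)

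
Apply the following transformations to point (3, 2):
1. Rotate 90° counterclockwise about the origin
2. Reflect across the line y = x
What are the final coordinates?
(3, -2)

Step 1: Rotate 90° → (-2, 3)
Step 2: Reflect across the line y = x → (3, -2)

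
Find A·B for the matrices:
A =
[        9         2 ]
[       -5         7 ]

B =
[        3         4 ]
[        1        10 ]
AB =
[       29        56 ]
[       -8        50 ]

Matrix multiplication: (AB)[i][j] = sum over k of A[i][k] * B[k][j].
  (AB)[0][0] = (9)*(3) + (2)*(1) = 29
  (AB)[0][1] = (9)*(4) + (2)*(10) = 56
  (AB)[1][0] = (-5)*(3) + (7)*(1) = -8
  (AB)[1][1] = (-5)*(4) + (7)*(10) = 50
AB =
[       29        56 ]
[       -8        50 ]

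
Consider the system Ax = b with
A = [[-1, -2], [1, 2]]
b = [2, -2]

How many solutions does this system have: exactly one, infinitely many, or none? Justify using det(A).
Infinitely many solutions

det(A) = (-1)*(2) - (-2)*(1) = 0, so A is singular (column 2 is 2 times column 1).
b = [2, -2] = -2 * column 1 of A, so b lies in the column space of A.
A singular matrix whose right-hand side is in its column space gives a 1-parameter family of solutions — infinitely many.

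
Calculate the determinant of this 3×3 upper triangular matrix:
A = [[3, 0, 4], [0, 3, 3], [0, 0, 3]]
27

The determinant of a triangular matrix is the product of its diagonal entries (the off-diagonal entries above the diagonal do not affect it).
det(A) = (3) * (3) * (3) = 27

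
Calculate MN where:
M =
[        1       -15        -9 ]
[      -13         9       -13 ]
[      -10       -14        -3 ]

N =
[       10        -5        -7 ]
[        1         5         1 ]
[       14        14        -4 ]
MN =
[     -131      -206        14 ]
[     -303       -72       152 ]
[     -156       -62        68 ]

Matrix multiplication: (MN)[i][j] = sum over k of M[i][k] * N[k][j].
  (MN)[0][0] = (1)*(10) + (-15)*(1) + (-9)*(14) = -131
  (MN)[0][1] = (1)*(-5) + (-15)*(5) + (-9)*(14) = -206
  (MN)[0][2] = (1)*(-7) + (-15)*(1) + (-9)*(-4) = 14
  (MN)[1][0] = (-13)*(10) + (9)*(1) + (-13)*(14) = -303
  (MN)[1][1] = (-13)*(-5) + (9)*(5) + (-13)*(14) = -72
  (MN)[1][2] = (-13)*(-7) + (9)*(1) + (-13)*(-4) = 152
  (MN)[2][0] = (-10)*(10) + (-14)*(1) + (-3)*(14) = -156
  (MN)[2][1] = (-10)*(-5) + (-14)*(5) + (-3)*(14) = -62
  (MN)[2][2] = (-10)*(-7) + (-14)*(1) + (-3)*(-4) = 68
MN =
[     -131      -206        14 ]
[     -303       -72       152 ]
[     -156       -62        68 ]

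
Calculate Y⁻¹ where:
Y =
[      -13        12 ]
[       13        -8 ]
det(Y) = -52
Y⁻¹ =
[     2/13      3/13 ]
[      1/4       1/4 ]

For a 2×2 matrix Y = [[a, b], [c, d]] with det(Y) ≠ 0, Y⁻¹ = (1/det(Y)) * [[d, -b], [-c, a]].
det(Y) = (-13)*(-8) - (12)*(13) = 104 - 156 = -52.
Y⁻¹ = (1/-52) * [[-8, -12], [-13, -13]].
Dividing each entry by -52 and reducing:
Y⁻¹ =
[     2/13      3/13 ]
[      1/4       1/4 ]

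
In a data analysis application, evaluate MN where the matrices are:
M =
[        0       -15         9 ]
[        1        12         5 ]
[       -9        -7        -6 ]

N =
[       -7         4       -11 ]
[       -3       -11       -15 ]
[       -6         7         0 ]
MN =
[       -9       228       225 ]
[      -73       -93      -191 ]
[      120        -1       204 ]

Matrix multiplication: (MN)[i][j] = sum over k of M[i][k] * N[k][j].
  (MN)[0][0] = (0)*(-7) + (-15)*(-3) + (9)*(-6) = -9
  (MN)[0][1] = (0)*(4) + (-15)*(-11) + (9)*(7) = 228
  (MN)[0][2] = (0)*(-11) + (-15)*(-15) + (9)*(0) = 225
  (MN)[1][0] = (1)*(-7) + (12)*(-3) + (5)*(-6) = -73
  (MN)[1][1] = (1)*(4) + (12)*(-11) + (5)*(7) = -93
  (MN)[1][2] = (1)*(-11) + (12)*(-15) + (5)*(0) = -191
  (MN)[2][0] = (-9)*(-7) + (-7)*(-3) + (-6)*(-6) = 120
  (MN)[2][1] = (-9)*(4) + (-7)*(-11) + (-6)*(7) = -1
  (MN)[2][2] = (-9)*(-11) + (-7)*(-15) + (-6)*(0) = 204
MN =
[       -9       228       225 ]
[      -73       -93      -191 ]
[      120        -1       204 ]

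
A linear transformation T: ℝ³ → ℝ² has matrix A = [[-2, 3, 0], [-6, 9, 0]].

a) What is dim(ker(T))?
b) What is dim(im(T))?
dim(ker) = 2, dim(im) = 1

Observe that row 2 = 3 × row 1 (so the rows are linearly dependent).
Thus rank(A) = 1 (only one linearly independent row).
dim(im(T)) = rank(A) = 1.
By the rank-nullity theorem applied to T: ℝ³ → ℝ², rank(A) + nullity(A) = 3 (the domain dimension), so dim(ker(T)) = 3 - 1 = 2.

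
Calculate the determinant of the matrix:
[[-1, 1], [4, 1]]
-5

For a 2×2 matrix [[a, b], [c, d]], det = ad - bc
det = (-1)(1) - (1)(4) = -1 - 4 = -5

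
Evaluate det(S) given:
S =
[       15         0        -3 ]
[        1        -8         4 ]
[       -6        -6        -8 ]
det(S) = 1482

Expand along row 0 (cofactor expansion): det(S) = a*(e*i - f*h) - b*(d*i - f*g) + c*(d*h - e*g), where the 3×3 is [[a, b, c], [d, e, f], [g, h, i]].
Minor M_00 = (-8)*(-8) - (4)*(-6) = 64 + 24 = 88.
Minor M_01 = (1)*(-8) - (4)*(-6) = -8 + 24 = 16.
Minor M_02 = (1)*(-6) - (-8)*(-6) = -6 - 48 = -54.
det(S) = (15)*(88) - (0)*(16) + (-3)*(-54) = 1320 + 0 + 162 = 1482.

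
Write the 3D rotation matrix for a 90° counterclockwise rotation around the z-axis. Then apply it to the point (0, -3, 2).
R = [[0, -1, 0], [1, 0, 0], [0, 0, 1]]; R·(0, -3, 2) = (3, 0, 2)

Rotation matrix for 90° around z-axis:
cos(90°) = 0, sin(90°) = 1
R = [[0, -1, 0], [1, 0, 0], [0, 0, 1]]
Apply to (0, -3, 2): R·[0, -3, 2]ᵀ = (3, 0, 2)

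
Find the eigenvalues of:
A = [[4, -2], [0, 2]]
λ = 2, 4

Solve det(A - λI) = 0. For a 2×2 matrix this is λ² - (trace)λ + det = 0.
trace(A) = 4 + 2 = 6.
det(A) = (4)*(2) - (-2)*(0) = 8 - 0 = 8.
Characteristic equation: λ² - (6)λ + (8) = 0.
Discriminant: (6)² - 4*(8) = 36 - 32 = 4.
Roots: λ = (6 ± √4) / 2 = 2, 4.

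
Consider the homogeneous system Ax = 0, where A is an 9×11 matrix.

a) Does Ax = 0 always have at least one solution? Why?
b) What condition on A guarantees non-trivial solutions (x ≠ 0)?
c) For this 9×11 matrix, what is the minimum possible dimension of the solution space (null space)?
a) Yes, x = 0 is always a solution. b) When A has linearly dependent columns (rank < n). c) Minimum nullity = 2.

a) x = 0 satisfies A·0 = 0, so the zero vector is always a solution.
b) Non-trivial solutions exist iff the columns of A are linearly dependent, equivalently rank(A) < n (the number of columns).
c) By rank-nullity, rank(A) + nullity(A) = n = 11. Since A has only 9 rows, rank(A) ≤ 9, so nullity(A) ≥ 11 - 9 = 2.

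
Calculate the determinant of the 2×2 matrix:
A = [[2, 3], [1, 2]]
1

For A = [[a, b], [c, d]], det(A) = a*d - b*c.
det(A) = (2)*(2) - (3)*(1) = 4 - 3 = 1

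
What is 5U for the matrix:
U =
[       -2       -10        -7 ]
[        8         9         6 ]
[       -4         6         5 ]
5U =
[      -10       -50       -35 ]
[       40        45        30 ]
[      -20        30        25 ]

Scalar multiplication is elementwise: (5U)[i][j] = 5 * U[i][j].
  (5U)[0][0] = 5 * (-2) = -10
  (5U)[0][1] = 5 * (-10) = -50
  (5U)[0][2] = 5 * (-7) = -35
  (5U)[1][0] = 5 * (8) = 40
  (5U)[1][1] = 5 * (9) = 45
  (5U)[1][2] = 5 * (6) = 30
  (5U)[2][0] = 5 * (-4) = -20
  (5U)[2][1] = 5 * (6) = 30
  (5U)[2][2] = 5 * (5) = 25
5U =
[      -10       -50       -35 ]
[       40        45        30 ]
[      -20        30        25 ]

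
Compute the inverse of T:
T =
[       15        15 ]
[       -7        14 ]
det(T) = 315
T⁻¹ =
[     2/45     -1/21 ]
[     1/45      1/21 ]

For a 2×2 matrix T = [[a, b], [c, d]] with det(T) ≠ 0, T⁻¹ = (1/det(T)) * [[d, -b], [-c, a]].
det(T) = (15)*(14) - (15)*(-7) = 210 + 105 = 315.
T⁻¹ = (1/315) * [[14, -15], [7, 15]].
Dividing each entry by 315 and reducing:
T⁻¹ =
[     2/45     -1/21 ]
[     1/45      1/21 ]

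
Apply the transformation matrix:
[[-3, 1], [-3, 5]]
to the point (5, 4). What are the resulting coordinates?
(-11, 5)

Matrix multiplication:
[[-3, 1], [-3, 5]] × [5, 4]ᵀ
= [-3×5 + 1×4, -3×5 + 5×4]ᵀ
= [-11.0000, 5.0000]ᵀ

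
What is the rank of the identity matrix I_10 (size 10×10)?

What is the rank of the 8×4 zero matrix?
rank(I_10) = 10, rank(0) = 0

The identity I_10 has 10 columns that are the standard basis vectors e_1, …, e_10. These are linearly independent, so all 10 columns are pivots and rank(I_10) = 10.
The 8×4 zero matrix has every entry zero, so every row is the zero row and there are no pivots; rank(0) = 0.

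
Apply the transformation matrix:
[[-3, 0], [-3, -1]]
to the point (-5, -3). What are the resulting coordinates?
(15, 18)

Matrix multiplication:
[[-3, 0], [-3, -1]] × [-5, -3]ᵀ
= [-3×-5 + 0×-3, -3×-5 + -1×-3]ᵀ
= [15.0000, 18.0000]ᵀ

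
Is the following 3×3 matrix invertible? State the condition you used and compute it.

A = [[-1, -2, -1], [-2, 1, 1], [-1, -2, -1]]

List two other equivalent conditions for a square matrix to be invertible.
No, not invertible; det(A) = 0 (two rows are equal, so the rows are linearly dependent). Equivalent conditions (failing for this A): rank(A) < 3; Ax = 0 has non-trivial solutions; 0 is an eigenvalue; the columns are linearly dependent.

To check invertibility, compute det(A).
In this matrix, row 0 and the last row are identical, so one row is a scalar multiple of another and the rows are linearly dependent.
A matrix with linearly dependent rows has det = 0 and is not invertible.
Equivalent failed conditions:
- rank(A) < 3.
- Ax = 0 has non-trivial solutions.
- 0 is an eigenvalue.
- The columns are linearly dependent.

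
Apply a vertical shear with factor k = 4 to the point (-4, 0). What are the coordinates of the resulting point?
(-4, -16)

Shear matrix for vertical shear with factor k = 4:
[[1, 0], [4, 1]]
Result: (-4, 0) → (-4, -16)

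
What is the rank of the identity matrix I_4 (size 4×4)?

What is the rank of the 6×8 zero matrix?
rank(I_4) = 4, rank(0) = 0

The identity I_4 has 4 columns that are the standard basis vectors e_1, …, e_4. These are linearly independent, so all 4 columns are pivots and rank(I_4) = 4.
The 6×8 zero matrix has every entry zero, so every row is the zero row and there are no pivots; rank(0) = 0.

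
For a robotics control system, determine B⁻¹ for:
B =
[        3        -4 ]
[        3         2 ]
det(B) = 18
B⁻¹ =
[      1/9       2/9 ]
[     -1/6       1/6 ]

For a 2×2 matrix B = [[a, b], [c, d]] with det(B) ≠ 0, B⁻¹ = (1/det(B)) * [[d, -b], [-c, a]].
det(B) = (3)*(2) - (-4)*(3) = 6 + 12 = 18.
B⁻¹ = (1/18) * [[2, 4], [-3, 3]].
Dividing each entry by 18 and reducing:
B⁻¹ =
[      1/9       2/9 ]
[     -1/6       1/6 ]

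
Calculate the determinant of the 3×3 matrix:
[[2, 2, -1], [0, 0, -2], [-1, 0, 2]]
4

Expansion along first row:
det = 2·det([[0,-2],[0,2]]) - 2·det([[0,-2],[-1,2]]) + -1·det([[0,0],[-1,0]])
    = 2·(0·2 - -2·0) - 2·(0·2 - -2·-1) + -1·(0·0 - 0·-1)
    = 2·0 - 2·-2 + -1·0
    = 0 + 4 + 0 = 4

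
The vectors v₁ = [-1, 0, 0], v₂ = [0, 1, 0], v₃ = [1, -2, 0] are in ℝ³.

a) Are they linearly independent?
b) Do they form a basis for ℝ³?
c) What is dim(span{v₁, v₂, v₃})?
Not independent, not a basis, dim(span) = 2

Check whether v₃ can be written as a linear combination of v₁ and v₂.
v₃ = (-1)·v₁ + (-2)·v₂ = [1, -2, 0], so the three vectors are linearly dependent.
Thus they do not form a basis for ℝ³, and dim(span{v₁, v₂, v₃}) = 2 (spanned by v₁ and v₂).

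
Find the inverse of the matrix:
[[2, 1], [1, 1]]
[[1, -1], [-1, 2]]

For [[a,b],[c,d]], inverse = (1/det)·[[d,-b],[-c,a]]
det = 2·1 - 1·1 = 1
Inverse = (1/1)·[[1, -1], [-1, 2]]
        = [[1, -1], [-1, 2]]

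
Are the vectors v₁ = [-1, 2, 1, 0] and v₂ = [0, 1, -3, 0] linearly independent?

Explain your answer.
Yes, linearly independent

Two vectors are linearly dependent iff one is a scalar multiple of the other.
No single scalar k satisfies v₂ = k·v₁ (the ratios of corresponding entries disagree), so v₁ and v₂ are linearly independent.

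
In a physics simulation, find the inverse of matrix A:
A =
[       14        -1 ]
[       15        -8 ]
det(A) = -97
A⁻¹ =
[     8/97     -1/97 ]
[    15/97    -14/97 ]

For a 2×2 matrix A = [[a, b], [c, d]] with det(A) ≠ 0, A⁻¹ = (1/det(A)) * [[d, -b], [-c, a]].
det(A) = (14)*(-8) - (-1)*(15) = -112 + 15 = -97.
A⁻¹ = (1/-97) * [[-8, 1], [-15, 14]].
Dividing each entry by -97 and reducing:
A⁻¹ =
[     8/97     -1/97 ]
[    15/97    -14/97 ]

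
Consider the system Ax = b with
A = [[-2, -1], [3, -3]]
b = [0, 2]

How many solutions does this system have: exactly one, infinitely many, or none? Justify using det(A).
Exactly one solution

Compute det(A) = (-2)*(-3) - (-1)*(3) = 9.
Because det(A) ≠ 0, A is invertible and Ax = b has a unique solution for every b (here x = A⁻¹ b).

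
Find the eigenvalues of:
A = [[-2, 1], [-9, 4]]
λ = 1, 1

Solve det(A - λI) = 0. For a 2×2 matrix this is λ² - (trace)λ + det = 0.
trace(A) = -2 + 4 = 2.
det(A) = (-2)*(4) - (1)*(-9) = -8 + 9 = 1.
Characteristic equation: λ² - (2)λ + (1) = 0.
Discriminant: (2)² - 4*(1) = 4 - 4 = 0.
Roots: λ = (2 ± √0) / 2 = 1, 1.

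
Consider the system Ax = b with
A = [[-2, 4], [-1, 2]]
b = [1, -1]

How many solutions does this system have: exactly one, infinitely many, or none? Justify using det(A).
No solution

det(A) = (-2)*(2) - (4)*(-1) = 0, so A is singular.
The column space of A is span(column 1) = span([-2, -1]).
b = [1, -1] is not a scalar multiple of column 1, so b ∉ column space and the system is inconsistent — no solution.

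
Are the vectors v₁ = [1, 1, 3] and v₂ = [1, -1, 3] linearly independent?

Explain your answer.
Yes, linearly independent

Two vectors are linearly dependent iff one is a scalar multiple of the other.
No single scalar k satisfies v₂ = k·v₁ (the ratios of corresponding entries disagree), so v₁ and v₂ are linearly independent.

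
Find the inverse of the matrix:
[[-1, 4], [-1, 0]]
[[0, -1], [1/4, -1/4]]

For [[a,b],[c,d]], inverse = (1/det)·[[d,-b],[-c,a]]
det = -1·0 - 4·-1 = 4
Inverse = (1/4)·[[0, -4], [1, -1]]
        = [[0, -1], [1/4, -1/4]]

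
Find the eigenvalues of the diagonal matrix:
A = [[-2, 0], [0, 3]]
λ₁ = -2, λ₂ = 3

The characteristic polynomial of A is det(A - λI) = (-2 - λ)(3 - λ) = 0.
The roots are λ = -2 and λ = 3, so the eigenvalues are the diagonal entries.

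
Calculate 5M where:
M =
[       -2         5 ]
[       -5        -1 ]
5M =
[      -10        25 ]
[      -25        -5 ]

Scalar multiplication is elementwise: (5M)[i][j] = 5 * M[i][j].
  (5M)[0][0] = 5 * (-2) = -10
  (5M)[0][1] = 5 * (5) = 25
  (5M)[1][0] = 5 * (-5) = -25
  (5M)[1][1] = 5 * (-1) = -5
5M =
[      -10        25 ]
[      -25        -5 ]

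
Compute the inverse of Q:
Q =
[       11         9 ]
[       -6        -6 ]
det(Q) = -12
Q⁻¹ =
[      1/2       3/4 ]
[     -1/2    -11/12 ]

For a 2×2 matrix Q = [[a, b], [c, d]] with det(Q) ≠ 0, Q⁻¹ = (1/det(Q)) * [[d, -b], [-c, a]].
det(Q) = (11)*(-6) - (9)*(-6) = -66 + 54 = -12.
Q⁻¹ = (1/-12) * [[-6, -9], [6, 11]].
Dividing each entry by -12 and reducing:
Q⁻¹ =
[      1/2       3/4 ]
[     -1/2    -11/12 ]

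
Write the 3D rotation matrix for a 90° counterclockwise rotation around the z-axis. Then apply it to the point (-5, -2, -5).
R = [[0, -1, 0], [1, 0, 0], [0, 0, 1]]; R·(-5, -2, -5) = (2, -5, -5)

Rotation matrix for 90° around z-axis:
cos(90°) = 0, sin(90°) = 1
R = [[0, -1, 0], [1, 0, 0], [0, 0, 1]]
Apply to (-5, -2, -5): R·[-5, -2, -5]ᵀ = (2, -5, -5)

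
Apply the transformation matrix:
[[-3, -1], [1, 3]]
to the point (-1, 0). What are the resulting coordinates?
(3, -1)

Matrix multiplication:
[[-3, -1], [1, 3]] × [-1, 0]ᵀ
= [-3×-1 + -1×0, 1×-1 + 3×0]ᵀ
= [3.0000, -1.0000]ᵀ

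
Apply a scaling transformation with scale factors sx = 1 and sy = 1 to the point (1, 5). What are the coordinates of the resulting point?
(1, 5)

Scaling matrix:
[[1, 0], [0, 1]]
Result: (1 × 1, 5 × 1) = (1, 5)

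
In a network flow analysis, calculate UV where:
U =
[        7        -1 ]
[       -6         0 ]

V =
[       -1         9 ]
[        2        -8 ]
UV =
[       -9        71 ]
[        6       -54 ]

Matrix multiplication: (UV)[i][j] = sum over k of U[i][k] * V[k][j].
  (UV)[0][0] = (7)*(-1) + (-1)*(2) = -9
  (UV)[0][1] = (7)*(9) + (-1)*(-8) = 71
  (UV)[1][0] = (-6)*(-1) + (0)*(2) = 6
  (UV)[1][1] = (-6)*(9) + (0)*(-8) = -54
UV =
[       -9        71 ]
[        6       -54 ]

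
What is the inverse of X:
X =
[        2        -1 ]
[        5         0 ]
det(X) = 5
X⁻¹ =
[        0       1/5 ]
[       -1       2/5 ]

For a 2×2 matrix X = [[a, b], [c, d]] with det(X) ≠ 0, X⁻¹ = (1/det(X)) * [[d, -b], [-c, a]].
det(X) = (2)*(0) - (-1)*(5) = 0 + 5 = 5.
X⁻¹ = (1/5) * [[0, 1], [-5, 2]].
Dividing each entry by 5 and reducing:
X⁻¹ =
[        0       1/5 ]
[       -1       2/5 ]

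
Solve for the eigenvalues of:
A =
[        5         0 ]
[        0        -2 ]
λ = -2, 5

Solve det(A - λI) = 0. For a 2×2 matrix the characteristic equation is λ² - (trace)λ + det = 0.
trace(A) = a + d = 5 - 2 = 3.
det(A) = a*d - b*c = (5)*(-2) - (0)*(0) = -10 - 0 = -10.
Characteristic equation: λ² - (3)λ + (-10) = 0.
Discriminant = (3)² - 4*(-10) = 9 + 40 = 49.
λ = (3 ± √49) / 2 = (3 ± 7) / 2 = -2, 5.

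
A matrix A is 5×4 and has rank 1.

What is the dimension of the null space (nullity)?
3

The rank-nullity theorem for an m×n matrix states:
rank(A) + nullity(A) = n (the number of columns).
Here n = 4 and rank(A) = 1, so nullity(A) = 4 - 1 = 3.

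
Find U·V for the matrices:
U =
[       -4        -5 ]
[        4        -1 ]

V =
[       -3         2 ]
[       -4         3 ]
UV =
[       32       -23 ]
[       -8         5 ]

Matrix multiplication: (UV)[i][j] = sum over k of U[i][k] * V[k][j].
  (UV)[0][0] = (-4)*(-3) + (-5)*(-4) = 32
  (UV)[0][1] = (-4)*(2) + (-5)*(3) = -23
  (UV)[1][0] = (4)*(-3) + (-1)*(-4) = -8
  (UV)[1][1] = (4)*(2) + (-1)*(3) = 5
UV =
[       32       -23 ]
[       -8         5 ]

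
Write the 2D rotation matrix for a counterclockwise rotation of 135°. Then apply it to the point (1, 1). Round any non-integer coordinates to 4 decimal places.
R = [[-√2/2, -√2/2], [√2/2, -√2/2]]; R·(1, 1) = (-1.4142, 0.0000)

Rotation matrix formula: R(θ) = [[cos θ, -sin θ], [sin θ, cos θ]]
For θ = 135°:
cos(135°) = -√2/2
sin(135°) = √2/2
R = [[-√2/2, -√2/2], [√2/2, -√2/2]]
Apply to (1, 1): [-√2/2·1 + (-√2/2)·1, √2/2·1 + -√2/2·1] = (-1.4142, 0.0000)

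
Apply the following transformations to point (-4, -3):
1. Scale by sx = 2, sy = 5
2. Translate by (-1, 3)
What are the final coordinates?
(-9, -12)

Step 1: Scale (-4, -3) by (sx, sy) = (2, 5) → (-8, -15)
Step 2: Translate by (-1, 3) → (-9, -12)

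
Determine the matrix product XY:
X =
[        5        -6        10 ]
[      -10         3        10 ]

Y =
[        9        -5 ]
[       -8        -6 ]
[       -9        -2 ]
XY =
[        3        -9 ]
[     -204        12 ]

Matrix multiplication: (XY)[i][j] = sum over k of X[i][k] * Y[k][j].
  (XY)[0][0] = (5)*(9) + (-6)*(-8) + (10)*(-9) = 3
  (XY)[0][1] = (5)*(-5) + (-6)*(-6) + (10)*(-2) = -9
  (XY)[1][0] = (-10)*(9) + (3)*(-8) + (10)*(-9) = -204
  (XY)[1][1] = (-10)*(-5) + (3)*(-6) + (10)*(-2) = 12
XY =
[        3        -9 ]
[     -204        12 ]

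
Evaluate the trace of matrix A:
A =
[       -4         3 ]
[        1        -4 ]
tr(A) = -4 - 4 = -8

The trace of a square matrix is the sum of its diagonal entries.
Diagonal entries of A: A[0][0] = -4, A[1][1] = -4.
tr(A) = -4 - 4 = -8.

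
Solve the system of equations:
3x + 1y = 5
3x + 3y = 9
x = 1, y = 2

Use elimination (row reduction):
Equation 1: 3x + 1y = 5.
Equation 2: 3x + 3y = 9.
Multiply Eq1 by 3 and Eq2 by 3: 9x + 3y = 15;  9x + 9y = 27.
Subtract: (6)y = 12, so y = 2.
Back-substitute into Eq1: 3x + 1*(2) = 5, so x = 1.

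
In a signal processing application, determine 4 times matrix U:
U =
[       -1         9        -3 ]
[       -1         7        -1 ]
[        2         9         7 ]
4U =
[       -4        36       -12 ]
[       -4        28        -4 ]
[        8        36        28 ]

Scalar multiplication is elementwise: (4U)[i][j] = 4 * U[i][j].
  (4U)[0][0] = 4 * (-1) = -4
  (4U)[0][1] = 4 * (9) = 36
  (4U)[0][2] = 4 * (-3) = -12
  (4U)[1][0] = 4 * (-1) = -4
  (4U)[1][1] = 4 * (7) = 28
  (4U)[1][2] = 4 * (-1) = -4
  (4U)[2][0] = 4 * (2) = 8
  (4U)[2][1] = 4 * (9) = 36
  (4U)[2][2] = 4 * (7) = 28
4U =
[       -4        36       -12 ]
[       -4        28        -4 ]
[        8        36        28 ]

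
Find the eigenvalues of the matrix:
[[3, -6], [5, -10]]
λ = -7 and λ = 0

Characteristic equation: det(A - λI) = 0
λ² - (trace)λ + (det) = 0
λ² - (-7)λ + (0) = 0
λ² + 7λ + 0 = 0
Solving: λ = -7, 0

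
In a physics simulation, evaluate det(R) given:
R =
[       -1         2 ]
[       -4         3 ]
det(R) = 5

For a 2×2 matrix [[a, b], [c, d]], det = a*d - b*c.
det(R) = (-1)*(3) - (2)*(-4) = -3 + 8 = 5.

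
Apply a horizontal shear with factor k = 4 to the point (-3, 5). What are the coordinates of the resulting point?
(17, 5)

Shear matrix for horizontal shear with factor k = 4:
[[1, 4], [0, 1]]
Result: (-3, 5) → (17, 5)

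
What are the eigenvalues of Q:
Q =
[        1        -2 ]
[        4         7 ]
λ = 3, 5

Solve det(Q - λI) = 0. For a 2×2 matrix the characteristic equation is λ² - (trace)λ + det = 0.
trace(Q) = a + d = 1 + 7 = 8.
det(Q) = a*d - b*c = (1)*(7) - (-2)*(4) = 7 + 8 = 15.
Characteristic equation: λ² - (8)λ + (15) = 0.
Discriminant = (8)² - 4*(15) = 64 - 60 = 4.
λ = (8 ± √4) / 2 = (8 ± 2) / 2 = 3, 5.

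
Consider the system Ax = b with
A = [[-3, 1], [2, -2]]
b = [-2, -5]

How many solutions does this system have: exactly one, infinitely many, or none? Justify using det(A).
Exactly one solution

Compute det(A) = (-3)*(-2) - (1)*(2) = 4.
Because det(A) ≠ 0, A is invertible and Ax = b has a unique solution for every b (here x = A⁻¹ b).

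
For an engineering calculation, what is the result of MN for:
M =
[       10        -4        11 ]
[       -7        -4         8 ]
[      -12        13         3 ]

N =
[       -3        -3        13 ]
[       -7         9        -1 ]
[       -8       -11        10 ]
MN =
[      -90      -187       244 ]
[      -15      -103        -7 ]
[      -79       120      -139 ]

Matrix multiplication: (MN)[i][j] = sum over k of M[i][k] * N[k][j].
  (MN)[0][0] = (10)*(-3) + (-4)*(-7) + (11)*(-8) = -90
  (MN)[0][1] = (10)*(-3) + (-4)*(9) + (11)*(-11) = -187
  (MN)[0][2] = (10)*(13) + (-4)*(-1) + (11)*(10) = 244
  (MN)[1][0] = (-7)*(-3) + (-4)*(-7) + (8)*(-8) = -15
  (MN)[1][1] = (-7)*(-3) + (-4)*(9) + (8)*(-11) = -103
  (MN)[1][2] = (-7)*(13) + (-4)*(-1) + (8)*(10) = -7
  (MN)[2][0] = (-12)*(-3) + (13)*(-7) + (3)*(-8) = -79
  (MN)[2][1] = (-12)*(-3) + (13)*(9) + (3)*(-11) = 120
  (MN)[2][2] = (-12)*(13) + (13)*(-1) + (3)*(10) = -139
MN =
[      -90      -187       244 ]
[      -15      -103        -7 ]
[      -79       120      -139 ]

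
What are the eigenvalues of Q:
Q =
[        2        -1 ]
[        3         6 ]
λ = 3, 5

Solve det(Q - λI) = 0. For a 2×2 matrix the characteristic equation is λ² - (trace)λ + det = 0.
trace(Q) = a + d = 2 + 6 = 8.
det(Q) = a*d - b*c = (2)*(6) - (-1)*(3) = 12 + 3 = 15.
Characteristic equation: λ² - (8)λ + (15) = 0.
Discriminant = (8)² - 4*(15) = 64 - 60 = 4.
λ = (8 ± √4) / 2 = (8 ± 2) / 2 = 3, 5.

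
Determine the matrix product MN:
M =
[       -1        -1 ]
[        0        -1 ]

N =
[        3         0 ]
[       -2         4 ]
MN =
[       -1        -4 ]
[        2        -4 ]

Matrix multiplication: (MN)[i][j] = sum over k of M[i][k] * N[k][j].
  (MN)[0][0] = (-1)*(3) + (-1)*(-2) = -1
  (MN)[0][1] = (-1)*(0) + (-1)*(4) = -4
  (MN)[1][0] = (0)*(3) + (-1)*(-2) = 2
  (MN)[1][1] = (0)*(0) + (-1)*(4) = -4
MN =
[       -1        -4 ]
[        2        -4 ]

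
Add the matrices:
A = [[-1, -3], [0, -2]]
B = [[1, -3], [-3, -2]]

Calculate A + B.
[[0, -6], [-3, -4]]

Add corresponding elements:
(-1)+(1)=0
(-3)+(-3)=-6
(0)+(-3)=-3
(-2)+(-2)=-4
A + B = [[0, -6], [-3, -4]]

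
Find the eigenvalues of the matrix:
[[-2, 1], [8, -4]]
λ = -6 and λ = 0

Characteristic equation: det(A - λI) = 0
λ² - (trace)λ + (det) = 0
λ² - (-6)λ + (0) = 0
λ² + 6λ + 0 = 0
Solving: λ = -6, 0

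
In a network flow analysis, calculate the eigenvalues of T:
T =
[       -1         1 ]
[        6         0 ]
λ = -3, 2

Solve det(T - λI) = 0. For a 2×2 matrix the characteristic equation is λ² - (trace)λ + det = 0.
trace(T) = a + d = -1 + 0 = -1.
det(T) = a*d - b*c = (-1)*(0) - (1)*(6) = 0 - 6 = -6.
Characteristic equation: λ² - (-1)λ + (-6) = 0.
Discriminant = (-1)² - 4*(-6) = 1 + 24 = 25.
λ = (-1 ± √25) / 2 = (-1 ± 5) / 2 = -3, 2.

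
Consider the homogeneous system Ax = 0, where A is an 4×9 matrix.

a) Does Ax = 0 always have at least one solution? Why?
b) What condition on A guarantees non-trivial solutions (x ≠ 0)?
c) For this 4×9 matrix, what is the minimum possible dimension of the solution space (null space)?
a) Yes, x = 0 is always a solution. b) When A has linearly dependent columns (rank < n). c) Minimum nullity = 5.

a) x = 0 satisfies A·0 = 0, so the zero vector is always a solution.
b) Non-trivial solutions exist iff the columns of A are linearly dependent, equivalently rank(A) < n (the number of columns).
c) By rank-nullity, rank(A) + nullity(A) = n = 9. Since A has only 4 rows, rank(A) ≤ 4, so nullity(A) ≥ 9 - 4 = 5.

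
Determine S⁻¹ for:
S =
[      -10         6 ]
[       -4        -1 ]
det(S) = 34
S⁻¹ =
[    -1/34     -3/17 ]
[     2/17     -5/17 ]

For a 2×2 matrix S = [[a, b], [c, d]] with det(S) ≠ 0, S⁻¹ = (1/det(S)) * [[d, -b], [-c, a]].
det(S) = (-10)*(-1) - (6)*(-4) = 10 + 24 = 34.
S⁻¹ = (1/34) * [[-1, -6], [4, -10]].
Dividing each entry by 34 and reducing:
S⁻¹ =
[    -1/34     -3/17 ]
[     2/17     -5/17 ]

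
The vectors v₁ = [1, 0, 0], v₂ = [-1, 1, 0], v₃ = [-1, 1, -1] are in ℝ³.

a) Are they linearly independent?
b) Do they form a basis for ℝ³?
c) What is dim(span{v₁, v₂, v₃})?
Yes independent, yes basis, dim = 3

Stack v₁, v₂, v₃ as rows of a 3×3 matrix.
[[1, 0, 0]; [-1, 1, 0]; [-1, 1, -1]] is already lower triangular with nonzero diagonal entries (1, 1, -1), so its determinant is the product of the diagonal entries, det = (1)·(1)·(-1) = -1 ≠ 0, and the rows are linearly independent.
Three linearly independent vectors in ℝ³ form a basis for ℝ³, so dim(span{v₁,v₂,v₃}) = 3.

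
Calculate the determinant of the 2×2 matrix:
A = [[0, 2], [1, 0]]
-2

For A = [[a, b], [c, d]], det(A) = a*d - b*c.
det(A) = (0)*(0) - (2)*(1) = 0 - 2 = -2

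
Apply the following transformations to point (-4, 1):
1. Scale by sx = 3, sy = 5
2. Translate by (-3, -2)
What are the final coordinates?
(-15, 3)

Step 1: Scale (-4, 1) by (sx, sy) = (3, 5) → (-12, 5)
Step 2: Translate by (-3, -2) → (-15, 3)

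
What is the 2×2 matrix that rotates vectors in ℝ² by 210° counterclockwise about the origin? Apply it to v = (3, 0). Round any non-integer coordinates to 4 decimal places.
R = [[-√3/2, 1/2], [-1/2, -√3/2]]; R·v = (-2.5981, -1.5000)

A counterclockwise rotation by angle θ in ℝ² has matrix R(θ) = [[cos θ, -sin θ], [sin θ, cos θ]].
For θ = 210°: cos θ = -√3/2, sin θ = -1/2.
R(210°) = [[-√3/2, 1/2], [-1/2, -√3/2]].
R·v = [-√3/2·3 + (1/2)·0, -1/2·3 + -√3/2·0] = (-2.5981, -1.5000).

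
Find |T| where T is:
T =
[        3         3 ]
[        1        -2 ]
det(T) = -9

For a 2×2 matrix [[a, b], [c, d]], det = a*d - b*c.
det(T) = (3)*(-2) - (3)*(1) = -6 - 3 = -9.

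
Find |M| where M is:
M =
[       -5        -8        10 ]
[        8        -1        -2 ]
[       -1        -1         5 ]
det(M) = 249

Expand along row 0 (cofactor expansion): det(M) = a*(e*i - f*h) - b*(d*i - f*g) + c*(d*h - e*g), where the 3×3 is [[a, b, c], [d, e, f], [g, h, i]].
Minor M_00 = (-1)*(5) - (-2)*(-1) = -5 - 2 = -7.
Minor M_01 = (8)*(5) - (-2)*(-1) = 40 - 2 = 38.
Minor M_02 = (8)*(-1) - (-1)*(-1) = -8 - 1 = -9.
det(M) = (-5)*(-7) - (-8)*(38) + (10)*(-9) = 35 + 304 - 90 = 249.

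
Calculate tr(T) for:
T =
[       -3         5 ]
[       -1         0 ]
tr(T) = -3 + 0 = -3

The trace of a square matrix is the sum of its diagonal entries.
Diagonal entries of T: T[0][0] = -3, T[1][1] = 0.
tr(T) = -3 + 0 = -3.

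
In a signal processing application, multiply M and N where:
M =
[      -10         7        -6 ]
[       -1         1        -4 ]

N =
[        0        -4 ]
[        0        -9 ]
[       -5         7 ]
MN =
[       30       -65 ]
[       20       -33 ]

Matrix multiplication: (MN)[i][j] = sum over k of M[i][k] * N[k][j].
  (MN)[0][0] = (-10)*(0) + (7)*(0) + (-6)*(-5) = 30
  (MN)[0][1] = (-10)*(-4) + (7)*(-9) + (-6)*(7) = -65
  (MN)[1][0] = (-1)*(0) + (1)*(0) + (-4)*(-5) = 20
  (MN)[1][1] = (-1)*(-4) + (1)*(-9) + (-4)*(7) = -33
MN =
[       30       -65 ]
[       20       -33 ]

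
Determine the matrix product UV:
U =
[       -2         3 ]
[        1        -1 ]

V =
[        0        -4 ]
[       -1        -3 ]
UV =
[       -3        -1 ]
[        1        -1 ]

Matrix multiplication: (UV)[i][j] = sum over k of U[i][k] * V[k][j].
  (UV)[0][0] = (-2)*(0) + (3)*(-1) = -3
  (UV)[0][1] = (-2)*(-4) + (3)*(-3) = -1
  (UV)[1][0] = (1)*(0) + (-1)*(-1) = 1
  (UV)[1][1] = (1)*(-4) + (-1)*(-3) = -1
UV =
[       -3        -1 ]
[        1        -1 ]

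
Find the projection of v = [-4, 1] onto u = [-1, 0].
[-4, 0]

The projection of v onto u is proj_u(v) = ((v·u) / (u·u)) · u.
v·u = (-4)*(-1) + (1)*(0) = 4.
u·u = (-1)*(-1) + (0)*(0) = 1.
coefficient = 4 / 1 = 4.
proj_u(v) = 4 · [-1, 0] = [-4, 0].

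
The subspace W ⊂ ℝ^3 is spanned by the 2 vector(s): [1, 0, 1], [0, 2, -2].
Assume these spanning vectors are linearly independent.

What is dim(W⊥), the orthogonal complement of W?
dim(W⊥) = 1

For any subspace W of ℝ^n, dim(W) + dim(W⊥) = n (the whole-space dimension).
Here the given 2 vectors are linearly independent, so dim(W) = 2.
Thus dim(W⊥) = n - dim(W) = 3 - 2 = 1.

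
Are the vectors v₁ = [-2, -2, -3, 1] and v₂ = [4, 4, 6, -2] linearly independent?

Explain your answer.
No, linearly dependent (v₂ = -2·v₁)

Check whether there is a scalar k with v₂ = k·v₁.
Comparing components, k = -2 satisfies -2·[-2, -2, -3, 1] = [4, 4, 6, -2].
Since v₂ is a scalar multiple of v₁, the two vectors are linearly dependent.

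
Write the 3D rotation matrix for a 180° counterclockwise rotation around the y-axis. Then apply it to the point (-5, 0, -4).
R = [[-1, 0, 0], [0, 1, 0], [0, 0, -1]]; R·(-5, 0, -4) = (5, 0, 4)

Rotation matrix for 180° around y-axis:
cos(180°) = -1, sin(180°) = 0
R = [[-1, 0, 0], [0, 1, 0], [0, 0, -1]]
Apply to (-5, 0, -4): R·[-5, 0, -4]ᵀ = (5, 0, 4)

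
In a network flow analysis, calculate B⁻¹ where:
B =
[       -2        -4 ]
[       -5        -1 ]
det(B) = -18
B⁻¹ =
[     1/18      -2/9 ]
[    -5/18       1/9 ]

For a 2×2 matrix B = [[a, b], [c, d]] with det(B) ≠ 0, B⁻¹ = (1/det(B)) * [[d, -b], [-c, a]].
det(B) = (-2)*(-1) - (-4)*(-5) = 2 - 20 = -18.
B⁻¹ = (1/-18) * [[-1, 4], [5, -2]].
Dividing each entry by -18 and reducing:
B⁻¹ =
[     1/18      -2/9 ]
[    -5/18       1/9 ]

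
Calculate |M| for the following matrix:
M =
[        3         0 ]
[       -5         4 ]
det(M) = 12

For a 2×2 matrix [[a, b], [c, d]], det = a*d - b*c.
det(M) = (3)*(4) - (0)*(-5) = 12 - 0 = 12.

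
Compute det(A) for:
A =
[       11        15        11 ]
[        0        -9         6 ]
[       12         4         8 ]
det(A) = 1212

Expand along row 0 (cofactor expansion): det(A) = a*(e*i - f*h) - b*(d*i - f*g) + c*(d*h - e*g), where the 3×3 is [[a, b, c], [d, e, f], [g, h, i]].
Minor M_00 = (-9)*(8) - (6)*(4) = -72 - 24 = -96.
Minor M_01 = (0)*(8) - (6)*(12) = 0 - 72 = -72.
Minor M_02 = (0)*(4) - (-9)*(12) = 0 + 108 = 108.
det(A) = (11)*(-96) - (15)*(-72) + (11)*(108) = -1056 + 1080 + 1188 = 1212.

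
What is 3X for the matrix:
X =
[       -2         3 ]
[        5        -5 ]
3X =
[       -6         9 ]
[       15       -15 ]

Scalar multiplication is elementwise: (3X)[i][j] = 3 * X[i][j].
  (3X)[0][0] = 3 * (-2) = -6
  (3X)[0][1] = 3 * (3) = 9
  (3X)[1][0] = 3 * (5) = 15
  (3X)[1][1] = 3 * (-5) = -15
3X =
[       -6         9 ]
[       15       -15 ]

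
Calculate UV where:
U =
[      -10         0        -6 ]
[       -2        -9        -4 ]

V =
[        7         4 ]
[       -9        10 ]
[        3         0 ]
UV =
[      -88       -40 ]
[       55       -98 ]

Matrix multiplication: (UV)[i][j] = sum over k of U[i][k] * V[k][j].
  (UV)[0][0] = (-10)*(7) + (0)*(-9) + (-6)*(3) = -88
  (UV)[0][1] = (-10)*(4) + (0)*(10) + (-6)*(0) = -40
  (UV)[1][0] = (-2)*(7) + (-9)*(-9) + (-4)*(3) = 55
  (UV)[1][1] = (-2)*(4) + (-9)*(10) + (-4)*(0) = -98
UV =
[      -88       -40 ]
[       55       -98 ]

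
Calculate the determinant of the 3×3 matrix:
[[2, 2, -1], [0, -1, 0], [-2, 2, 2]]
-2

Expansion along first row:
det = 2·det([[-1,0],[2,2]]) - 2·det([[0,0],[-2,2]]) + -1·det([[0,-1],[-2,2]])
    = 2·(-1·2 - 0·2) - 2·(0·2 - 0·-2) + -1·(0·2 - -1·-2)
    = 2·-2 - 2·0 + -1·-2
    = -4 + 0 + 2 = -2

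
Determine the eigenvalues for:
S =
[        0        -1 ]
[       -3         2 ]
λ = -1, 3

Solve det(S - λI) = 0. For a 2×2 matrix the characteristic equation is λ² - (trace)λ + det = 0.
trace(S) = a + d = 0 + 2 = 2.
det(S) = a*d - b*c = (0)*(2) - (-1)*(-3) = 0 - 3 = -3.
Characteristic equation: λ² - (2)λ + (-3) = 0.
Discriminant = (2)² - 4*(-3) = 4 + 12 = 16.
λ = (2 ± √16) / 2 = (2 ± 4) / 2 = -1, 3.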